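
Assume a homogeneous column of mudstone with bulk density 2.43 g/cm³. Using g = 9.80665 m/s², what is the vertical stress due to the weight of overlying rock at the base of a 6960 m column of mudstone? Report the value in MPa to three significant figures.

mudstone: 2430 kg/m³ × 9.80665 m/s² × 6960 m = 1.659×10^8 Pa = 165.9 MPa

166 MPa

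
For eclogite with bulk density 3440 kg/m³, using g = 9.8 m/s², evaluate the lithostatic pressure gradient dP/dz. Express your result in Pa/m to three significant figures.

dP/dz = ρg = 3440 kg/m³ × 9.8 m/s² = 33712 Pa/m

33700 Pa/m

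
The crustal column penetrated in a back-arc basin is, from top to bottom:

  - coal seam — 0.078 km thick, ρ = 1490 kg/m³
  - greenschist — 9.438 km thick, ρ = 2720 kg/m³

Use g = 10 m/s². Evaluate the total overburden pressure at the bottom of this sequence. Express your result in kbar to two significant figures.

2.6 kbar

coal seam: 1490 kg/m³ × 10 m/s² × 78 m = 1.162×10^6 Pa = 0.01162 kbar
greenschist: 2720 kg/m³ × 10 m/s² × 9438 m = 2.567×10^8 Pa = 2.567 kbar
Total = 0.01162 + 2.567 = 2.5788 kbar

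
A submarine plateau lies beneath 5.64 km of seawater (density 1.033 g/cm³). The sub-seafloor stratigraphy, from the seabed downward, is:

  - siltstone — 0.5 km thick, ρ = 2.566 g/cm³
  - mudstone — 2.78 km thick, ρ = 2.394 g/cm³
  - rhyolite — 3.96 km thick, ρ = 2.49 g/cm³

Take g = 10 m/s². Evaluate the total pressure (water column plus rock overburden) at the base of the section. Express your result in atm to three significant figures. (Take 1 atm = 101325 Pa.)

2330 atm

seawater: 1033 kg/m³ × 10 m/s² × 5640 m = 5.826×10^7 Pa = 575.0 atm
siltstone: 2566 kg/m³ × 10 m/s² × 500 m = 1.283×10^7 Pa = 126.6 atm
mudstone: 2394 kg/m³ × 10 m/s² × 2780 m = 6.655×10^7 Pa = 656.8 atm
rhyolite: 2490 kg/m³ × 10 m/s² × 3960 m = 9.860×10^7 Pa = 973.1 atm
Total = 575.0 + 126.6 + 656.8 + 973.1 = 2331.6 atm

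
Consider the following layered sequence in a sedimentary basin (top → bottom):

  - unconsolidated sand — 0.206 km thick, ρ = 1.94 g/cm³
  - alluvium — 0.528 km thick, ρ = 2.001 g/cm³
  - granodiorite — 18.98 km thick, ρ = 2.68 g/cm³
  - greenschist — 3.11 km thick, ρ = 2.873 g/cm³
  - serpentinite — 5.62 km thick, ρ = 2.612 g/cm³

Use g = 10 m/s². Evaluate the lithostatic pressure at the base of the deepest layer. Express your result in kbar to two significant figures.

unconsolidated sand: 1940 kg/m³ × 10 m/s² × 206 m = 3.996×10^6 Pa = 0.03996 kbar
alluvium: 2001 kg/m³ × 10 m/s² × 528 m = 1.057×10^7 Pa = 0.1057 kbar
granodiorite: 2680 kg/m³ × 10 m/s² × 18980 m = 5.087×10^8 Pa = 5.087 kbar
greenschist: 2873 kg/m³ × 10 m/s² × 3110 m = 8.935×10^7 Pa = 0.8935 kbar
serpentinite: 2612 kg/m³ × 10 m/s² × 5620 m = 1.468×10^8 Pa = 1.468 kbar
Total = 0.03996 + 0.1057 + 5.087 + 0.8935 + 1.468 = 7.5937 kbar

7.6 kbar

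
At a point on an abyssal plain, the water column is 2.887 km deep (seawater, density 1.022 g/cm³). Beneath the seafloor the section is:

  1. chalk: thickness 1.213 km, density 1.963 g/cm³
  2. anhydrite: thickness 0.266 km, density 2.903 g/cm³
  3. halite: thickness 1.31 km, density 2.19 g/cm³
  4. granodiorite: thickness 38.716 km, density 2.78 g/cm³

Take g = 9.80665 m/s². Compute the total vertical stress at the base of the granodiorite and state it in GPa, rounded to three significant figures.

seawater: 1022 kg/m³ × 9.80665 m/s² × 2887 m = 2.893×10^7 Pa = 0.02893 GPa
chalk: 1963 kg/m³ × 9.80665 m/s² × 1213 m = 2.335×10^7 Pa = 0.02335 GPa
anhydrite: 2903 kg/m³ × 9.80665 m/s² × 266 m = 7.573×10^6 Pa = 7.573×10^-3 GPa
halite: 2190 kg/m³ × 9.80665 m/s² × 1310 m = 2.813×10^7 Pa = 0.02813 GPa
granodiorite: 2780 kg/m³ × 9.80665 m/s² × 38716 m = 1.055×10^9 Pa = 1.055 GPa
Total = 0.02893 + 0.02335 + 7.573×10^-3 + 0.02813 + 1.055 = 1.1435 GPa

1.14 GPa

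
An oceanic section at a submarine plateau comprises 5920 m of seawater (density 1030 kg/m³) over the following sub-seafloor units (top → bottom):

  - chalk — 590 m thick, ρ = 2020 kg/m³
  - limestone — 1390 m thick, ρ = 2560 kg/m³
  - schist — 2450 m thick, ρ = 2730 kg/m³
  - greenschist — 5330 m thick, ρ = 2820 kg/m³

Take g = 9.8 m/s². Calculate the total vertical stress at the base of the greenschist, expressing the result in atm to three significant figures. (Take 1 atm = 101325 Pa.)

seawater: 1030 kg/m³ × 9.8 m/s² × 5920 m = 5.976×10^7 Pa = 589.8 atm
chalk: 2020 kg/m³ × 9.8 m/s² × 590 m = 1.168×10^7 Pa = 115.3 atm
limestone: 2560 kg/m³ × 9.8 m/s² × 1390 m = 3.487×10^7 Pa = 344.2 atm
schist: 2730 kg/m³ × 9.8 m/s² × 2450 m = 6.555×10^7 Pa = 646.9 atm
greenschist: 2820 kg/m³ × 9.8 m/s² × 5330 m = 1.473×10^8 Pa = 1454 atm
Total = 589.8 + 115.3 + 344.2 + 646.9 + 1454 = 3149.8 atm

3150 atm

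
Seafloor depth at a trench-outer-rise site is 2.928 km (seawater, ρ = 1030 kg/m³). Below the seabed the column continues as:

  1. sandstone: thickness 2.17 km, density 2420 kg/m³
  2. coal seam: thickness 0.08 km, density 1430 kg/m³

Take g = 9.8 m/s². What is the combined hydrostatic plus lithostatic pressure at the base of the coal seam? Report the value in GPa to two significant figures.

0.082 GPa

seawater: 1030 kg/m³ × 9.8 m/s² × 2928 m = 2.956×10^7 Pa = 0.02956 GPa
sandstone: 2420 kg/m³ × 9.8 m/s² × 2170 m = 5.146×10^7 Pa = 0.05146 GPa
coal seam: 1430 kg/m³ × 9.8 m/s² × 80 m = 1.121×10^6 Pa = 1.121×10^-3 GPa
Total = 0.02956 + 0.05146 + 1.121×10^-3 = 0.082140 GPa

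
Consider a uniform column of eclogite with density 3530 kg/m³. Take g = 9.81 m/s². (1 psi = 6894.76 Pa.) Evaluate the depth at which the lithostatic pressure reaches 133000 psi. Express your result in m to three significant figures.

26500 m

h = P/(ρg) = 133000 psi / (3530 kg/m³ × 9.81 m/s²) = 9.170×10^8 Pa / 34629 Pa/m = 26481 m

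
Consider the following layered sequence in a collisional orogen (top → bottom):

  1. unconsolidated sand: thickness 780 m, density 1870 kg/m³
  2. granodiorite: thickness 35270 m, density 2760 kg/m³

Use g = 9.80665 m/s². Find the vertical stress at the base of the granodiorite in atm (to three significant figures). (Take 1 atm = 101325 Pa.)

9560 atm

unconsolidated sand: 1870 kg/m³ × 9.80665 m/s² × 780 m = 1.430×10^7 Pa = 141.2 atm
granodiorite: 2760 kg/m³ × 9.80665 m/s² × 35270 m = 9.546×10^8 Pa = 9421 atm
Total = 141.2 + 9421 = 9562.6 atm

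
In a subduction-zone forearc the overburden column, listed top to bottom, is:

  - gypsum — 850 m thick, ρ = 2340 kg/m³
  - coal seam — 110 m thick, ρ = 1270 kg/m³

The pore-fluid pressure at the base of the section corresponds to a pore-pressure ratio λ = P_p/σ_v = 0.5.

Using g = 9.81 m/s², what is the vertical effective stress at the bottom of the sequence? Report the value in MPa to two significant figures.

Overburden (lithostatic) stress σ_v:
gypsum: 2340 kg/m³ × 9.81 m/s² × 850 m = 1.951×10^7 Pa = 19.51 MPa
coal seam: 1270 kg/m³ × 9.81 m/s² × 110 m = 1.370×10^6 Pa = 1.370 MPa
Total = 19.51 + 1.370 = 20.883 MPa
Pore pressure P_p = λ·σ_v = 0.5 × 20.88 MPa = 10.44 MPa
Effective stress σ' = σ_v − P_p = 20.88 − 10.44 = 10.441 MPa

10 MPa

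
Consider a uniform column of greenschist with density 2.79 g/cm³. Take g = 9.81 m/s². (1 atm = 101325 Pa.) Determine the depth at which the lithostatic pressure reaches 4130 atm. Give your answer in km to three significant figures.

15.3 km

h = P/(ρg) = 4130 atm / (2790 kg/m³ × 9.81 m/s²) = 4.185×10^8 Pa / 27370 Pa/m = 15290 m
= 15.290 km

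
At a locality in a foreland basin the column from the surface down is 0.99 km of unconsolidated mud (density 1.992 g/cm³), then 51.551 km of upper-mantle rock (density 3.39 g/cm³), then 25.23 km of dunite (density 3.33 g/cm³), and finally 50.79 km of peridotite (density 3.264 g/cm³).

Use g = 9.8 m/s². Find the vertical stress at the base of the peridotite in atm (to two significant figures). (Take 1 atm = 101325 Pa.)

41000 atm

unconsolidated mud: 1992 kg/m³ × 9.8 m/s² × 990 m = 1.933×10^7 Pa = 190.7 atm
upper-mantle rock: 3390 kg/m³ × 9.8 m/s² × 51551 m = 1.713×10^9 Pa = 16902 atm
dunite: 3330 kg/m³ × 9.8 m/s² × 25230 m = 8.234×10^8 Pa = 8126 atm
peridotite: 3264 kg/m³ × 9.8 m/s² × 50790 m = 1.625×10^9 Pa = 16034 atm
Total = 190.7 + 16902 + 8126 + 16034 = 41253 atm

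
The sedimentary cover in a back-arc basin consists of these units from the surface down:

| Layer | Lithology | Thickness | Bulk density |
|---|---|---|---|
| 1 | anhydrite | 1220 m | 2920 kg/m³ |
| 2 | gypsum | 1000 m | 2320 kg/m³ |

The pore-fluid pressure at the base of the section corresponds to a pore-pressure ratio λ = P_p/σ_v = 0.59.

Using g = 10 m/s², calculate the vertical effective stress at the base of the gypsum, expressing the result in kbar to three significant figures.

0.241 kbar

Overburden (lithostatic) stress σ_v:
anhydrite: 2920 kg/m³ × 10 m/s² × 1220 m = 3.562×10^7 Pa = 35.62 MPa
gypsum: 2320 kg/m³ × 10 m/s² × 1000 m = 2.320×10^7 Pa = 23.20 MPa
Total = 35.62 + 23.20 = 58.824 MPa
Pore pressure P_p = λ·σ_v = 0.59 × 58.82 MPa = 34.71 MPa
Effective stress σ' = σ_v − P_p = 58.82 − 34.71 = 24.118 MPa = 0.24118 kbar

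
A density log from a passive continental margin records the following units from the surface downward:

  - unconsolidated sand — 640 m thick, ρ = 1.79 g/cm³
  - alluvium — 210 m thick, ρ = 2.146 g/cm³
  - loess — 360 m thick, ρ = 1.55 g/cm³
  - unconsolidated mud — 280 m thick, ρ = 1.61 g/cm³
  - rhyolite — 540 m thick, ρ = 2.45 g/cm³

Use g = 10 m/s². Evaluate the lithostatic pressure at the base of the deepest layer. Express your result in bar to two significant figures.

unconsolidated sand: 1790 kg/m³ × 10 m/s² × 640 m = 1.146×10^7 Pa = 114.6 bar
alluvium: 2146 kg/m³ × 10 m/s² × 210 m = 4.507×10^6 Pa = 45.07 bar
loess: 1550 kg/m³ × 10 m/s² × 360 m = 5.580×10^6 Pa = 55.80 bar
unconsolidated mud: 1610 kg/m³ × 10 m/s² × 280 m = 4.508×10^6 Pa = 45.08 bar
rhyolite: 2450 kg/m³ × 10 m/s² × 540 m = 1.323×10^7 Pa = 132.3 bar
Total = 114.6 + 45.07 + 55.80 + 45.08 + 132.3 = 392.81 bar

390 bar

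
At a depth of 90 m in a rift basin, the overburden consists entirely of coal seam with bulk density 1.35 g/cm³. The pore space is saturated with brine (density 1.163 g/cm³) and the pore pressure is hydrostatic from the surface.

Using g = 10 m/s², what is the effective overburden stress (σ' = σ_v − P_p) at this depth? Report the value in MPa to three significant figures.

Overburden (lithostatic) stress σ_v:
coal seam: 1350 kg/m³ × 10 m/s² × 90 m = 1.215×10^6 Pa = 1.215 MPa
Pore pressure P_p = 1163 kg/m³ × 10 m/s² × 90 m = 1.047×10^6 Pa = 1.047 MPa
Effective stress σ' = σ_v − P_p = 1.215 − 1.047 = 0.16830 MPa

0.168 MPa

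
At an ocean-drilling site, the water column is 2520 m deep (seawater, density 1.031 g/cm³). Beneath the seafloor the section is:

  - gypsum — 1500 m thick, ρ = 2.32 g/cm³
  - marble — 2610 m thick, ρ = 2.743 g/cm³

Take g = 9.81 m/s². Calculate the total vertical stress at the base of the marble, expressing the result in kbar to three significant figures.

1.30 kbar

seawater: 1031 kg/m³ × 9.81 m/s² × 2520 m = 2.549×10^7 Pa = 0.2549 kbar
gypsum: 2320 kg/m³ × 9.81 m/s² × 1500 m = 3.414×10^7 Pa = 0.3414 kbar
marble: 2743 kg/m³ × 9.81 m/s² × 2610 m = 7.023×10^7 Pa = 0.7023 kbar
Total = 0.2549 + 0.3414 + 0.7023 = 1.2986 kbar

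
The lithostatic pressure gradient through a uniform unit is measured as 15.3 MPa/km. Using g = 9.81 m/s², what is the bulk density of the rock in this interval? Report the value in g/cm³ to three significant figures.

1.56 g/cm³

ρ = (dP/dz)/g = 15.3 MPa/km / 9.81 m/s² = 15300 Pa/m / 9.81 m/s² = 1559.6 kg/m³
= 1.560 g/cm³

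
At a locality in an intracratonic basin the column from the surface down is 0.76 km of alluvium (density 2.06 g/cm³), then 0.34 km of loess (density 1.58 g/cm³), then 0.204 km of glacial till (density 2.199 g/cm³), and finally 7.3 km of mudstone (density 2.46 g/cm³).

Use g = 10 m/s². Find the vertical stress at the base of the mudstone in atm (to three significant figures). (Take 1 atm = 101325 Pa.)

2020 atm

alluvium: 2060 kg/m³ × 10 m/s² × 760 m = 1.566×10^7 Pa = 154.5 atm
loess: 1580 kg/m³ × 10 m/s² × 340 m = 5.372×10^6 Pa = 53.02 atm
glacial till: 2199 kg/m³ × 10 m/s² × 204 m = 4.486×10^6 Pa = 44.27 atm
mudstone: 2460 kg/m³ × 10 m/s² × 7300 m = 1.796×10^8 Pa = 1772 atm
Total = 154.5 + 53.02 + 44.27 + 1772 = 2024.1 atm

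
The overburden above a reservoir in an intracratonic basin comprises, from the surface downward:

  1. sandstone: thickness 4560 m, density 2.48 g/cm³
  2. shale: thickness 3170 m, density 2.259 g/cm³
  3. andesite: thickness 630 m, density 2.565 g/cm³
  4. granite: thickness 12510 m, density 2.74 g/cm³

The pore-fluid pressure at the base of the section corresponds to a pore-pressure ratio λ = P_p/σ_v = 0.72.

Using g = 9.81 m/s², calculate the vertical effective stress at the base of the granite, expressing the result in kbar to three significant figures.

Overburden (lithostatic) stress σ_v:
sandstone: 2480 kg/m³ × 9.81 m/s² × 4560 m = 1.109×10^8 Pa = 110.9 MPa
shale: 2259 kg/m³ × 9.81 m/s² × 3170 m = 7.025×10^7 Pa = 70.25 MPa
andesite: 2565 kg/m³ × 9.81 m/s² × 630 m = 1.585×10^7 Pa = 15.85 MPa
granite: 2740 kg/m³ × 9.81 m/s² × 12510 m = 3.363×10^8 Pa = 336.3 MPa
Total = 110.9 + 70.25 + 15.85 + 336.3 = 533.30 MPa
Pore pressure P_p = λ·σ_v = 0.72 × 533.3 MPa = 384.0 MPa
Effective stress σ' = σ_v − P_p = 533.3 − 384.0 = 149.32 MPa = 1.4932 kbar

1.49 kbar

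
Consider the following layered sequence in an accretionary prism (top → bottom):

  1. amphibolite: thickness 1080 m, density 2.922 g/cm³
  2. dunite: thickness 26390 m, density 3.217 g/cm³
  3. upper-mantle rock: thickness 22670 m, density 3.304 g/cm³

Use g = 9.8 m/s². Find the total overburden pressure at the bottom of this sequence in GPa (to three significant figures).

1.60 GPa

amphibolite: 2922 kg/m³ × 9.8 m/s² × 1080 m = 3.093×10^7 Pa = 0.03093 GPa
dunite: 3217 kg/m³ × 9.8 m/s² × 26390 m = 8.320×10^8 Pa = 0.8320 GPa
upper-mantle rock: 3304 kg/m³ × 9.8 m/s² × 22670 m = 7.340×10^8 Pa = 0.7340 GPa
Total = 0.03093 + 0.8320 + 0.7340 = 1.5969 GPa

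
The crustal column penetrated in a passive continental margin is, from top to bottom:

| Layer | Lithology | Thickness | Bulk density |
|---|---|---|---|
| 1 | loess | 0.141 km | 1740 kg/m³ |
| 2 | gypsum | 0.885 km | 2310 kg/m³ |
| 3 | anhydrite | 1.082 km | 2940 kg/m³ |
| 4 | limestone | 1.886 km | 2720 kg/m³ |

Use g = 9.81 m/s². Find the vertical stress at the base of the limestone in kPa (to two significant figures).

100000 kPa

loess: 1740 kg/m³ × 9.81 m/s² × 141 m = 2.407×10^6 Pa = 2407 kPa
gypsum: 2310 kg/m³ × 9.81 m/s² × 885 m = 2.006×10^7 Pa = 20055 kPa
anhydrite: 2940 kg/m³ × 9.81 m/s² × 1082 m = 3.121×10^7 Pa = 31206 kPa
limestone: 2720 kg/m³ × 9.81 m/s² × 1886 m = 5.032×10^7 Pa = 50325 kPa
Total = 2407 + 20055 + 31206 + 50325 = 1.0399×10^5 kPa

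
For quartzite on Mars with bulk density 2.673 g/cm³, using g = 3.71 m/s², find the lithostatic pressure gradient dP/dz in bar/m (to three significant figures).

0.0992 bar/m

dP/dz = ρg = 2673 kg/m³ × 3.71 m/s² = 9916.8 Pa/m
= 9916.8 Pa/m × (1 bar/m / 1.0000×10^5 Pa/m) = 0.099168 bar/m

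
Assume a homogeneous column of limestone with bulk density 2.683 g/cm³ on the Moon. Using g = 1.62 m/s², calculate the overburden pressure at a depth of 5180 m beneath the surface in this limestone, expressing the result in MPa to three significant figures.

limestone: 2683 kg/m³ × 1.62 m/s² × 5180 m = 2.251×10^7 Pa = 22.51 MPa

22.5 MPa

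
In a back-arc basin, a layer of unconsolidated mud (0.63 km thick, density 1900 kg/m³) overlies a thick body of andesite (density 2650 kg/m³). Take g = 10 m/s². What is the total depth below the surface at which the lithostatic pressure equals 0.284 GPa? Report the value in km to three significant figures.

10.9 km

Pressure at base of upper layers: 1900×10×630 = 1.197×10^7 Pa = 0.01197 GPa
Remaining pressure to be supplied by andesite: 2.840×10^8 − 1.197×10^7 = 2.720×10^8 Pa
Additional depth in andesite = 2.720×10^8 Pa / (2650 kg/m³ × 10 m/s²) = 10265 m
Total depth = 630 m + 10265 m = 10895 m
= 10.895 km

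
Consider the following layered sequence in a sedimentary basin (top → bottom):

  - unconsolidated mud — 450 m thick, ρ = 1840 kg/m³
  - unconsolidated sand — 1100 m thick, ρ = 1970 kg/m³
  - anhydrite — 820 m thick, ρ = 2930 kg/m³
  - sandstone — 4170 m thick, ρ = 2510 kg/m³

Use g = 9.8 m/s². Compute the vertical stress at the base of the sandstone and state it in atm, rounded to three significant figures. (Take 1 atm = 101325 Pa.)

1530 atm

unconsolidated mud: 1840 kg/m³ × 9.8 m/s² × 450 m = 8.114×10^6 Pa = 80.08 atm
unconsolidated sand: 1970 kg/m³ × 9.8 m/s² × 1100 m = 2.124×10^7 Pa = 209.6 atm
anhydrite: 2930 kg/m³ × 9.8 m/s² × 820 m = 2.355×10^7 Pa = 232.4 atm
sandstone: 2510 kg/m³ × 9.8 m/s² × 4170 m = 1.026×10^8 Pa = 1012 atm
Total = 80.08 + 209.6 + 232.4 + 1012 = 1534.4 atm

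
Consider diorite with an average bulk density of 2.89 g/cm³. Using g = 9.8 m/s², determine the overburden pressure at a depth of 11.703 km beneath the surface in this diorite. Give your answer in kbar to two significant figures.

3.3 kbar

diorite: 2890 kg/m³ × 9.8 m/s² × 11703 m = 3.315×10^8 Pa = 3.315 kbar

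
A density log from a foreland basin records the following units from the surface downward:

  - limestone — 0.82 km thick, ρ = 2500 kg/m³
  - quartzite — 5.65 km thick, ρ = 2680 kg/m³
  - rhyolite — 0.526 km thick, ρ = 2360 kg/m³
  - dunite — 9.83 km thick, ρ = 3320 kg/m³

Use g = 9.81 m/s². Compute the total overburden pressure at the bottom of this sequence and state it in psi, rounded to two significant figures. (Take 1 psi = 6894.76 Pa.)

73000 psi

limestone: 2500 kg/m³ × 9.81 m/s² × 820 m = 2.011×10^7 Pa = 2917 psi
quartzite: 2680 kg/m³ × 9.81 m/s² × 5650 m = 1.485×10^8 Pa = 21544 psi
rhyolite: 2360 kg/m³ × 9.81 m/s² × 526 m = 1.218×10^7 Pa = 1766 psi
dunite: 3320 kg/m³ × 9.81 m/s² × 9830 m = 3.202×10^8 Pa = 46435 psi
Total = 2917 + 21544 + 1766 + 46435 = 72662 psi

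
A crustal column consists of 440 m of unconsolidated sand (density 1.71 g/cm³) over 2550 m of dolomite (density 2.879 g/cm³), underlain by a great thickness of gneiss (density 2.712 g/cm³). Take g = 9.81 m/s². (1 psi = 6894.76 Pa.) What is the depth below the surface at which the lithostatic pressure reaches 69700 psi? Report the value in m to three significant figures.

18100 m

Pressure at base of upper layers: 1710×9.81×440 + 2879×9.81×2550 = 7.940×10^7 Pa = 11516 psi
Remaining pressure to be supplied by gneiss: 4.806×10^8 − 7.940×10^7 = 4.012×10^8 Pa
Additional depth in gneiss = 4.012×10^8 Pa / (2712 kg/m³ × 9.81 m/s²) = 15079 m
Total depth = 2990 m + 15079 m = 18069 m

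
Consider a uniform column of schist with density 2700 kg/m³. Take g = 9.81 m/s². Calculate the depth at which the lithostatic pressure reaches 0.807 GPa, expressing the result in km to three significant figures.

30.5 km

h = P/(ρg) = 0.807 GPa / (2700 kg/m³ × 9.81 m/s²) = 8.070×10^8 Pa / 26487 Pa/m = 30468 m
= 30.468 km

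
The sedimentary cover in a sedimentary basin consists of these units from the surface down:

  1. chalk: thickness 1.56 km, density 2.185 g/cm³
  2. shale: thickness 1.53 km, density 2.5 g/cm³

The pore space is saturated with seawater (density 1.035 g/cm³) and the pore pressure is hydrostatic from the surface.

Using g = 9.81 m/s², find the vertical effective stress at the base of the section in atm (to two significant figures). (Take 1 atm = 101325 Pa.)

Overburden (lithostatic) stress σ_v:
chalk: 2185 kg/m³ × 9.81 m/s² × 1560 m = 3.344×10^7 Pa = 33.44 MPa
shale: 2500 kg/m³ × 9.81 m/s² × 1530 m = 3.752×10^7 Pa = 37.52 MPa
Total = 33.44 + 37.52 = 70.962 MPa
Pore pressure P_p = 1035 kg/m³ × 9.81 m/s² × 3090 m = 3.137×10^7 Pa = 31.37 MPa
Effective stress σ' = σ_v − P_p = 70.96 − 31.37 = 39.588 MPa = 390.70 atm

390 atm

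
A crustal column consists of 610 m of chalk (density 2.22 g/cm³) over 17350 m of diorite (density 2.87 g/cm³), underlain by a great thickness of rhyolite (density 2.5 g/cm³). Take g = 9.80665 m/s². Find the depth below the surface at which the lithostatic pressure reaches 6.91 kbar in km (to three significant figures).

Pressure at base of upper layers: 2220×9.80665×610 + 2870×9.80665×17350 = 5.016×10^8 Pa = 5.016 kbar
Remaining pressure to be supplied by rhyolite: 6.910×10^8 − 5.016×10^8 = 1.894×10^8 Pa
Additional depth in rhyolite = 1.894×10^8 Pa / (2500 kg/m³ × 9.80665 m/s²) = 7725.5 m
Total depth = 17960 m + 7725.5 m = 25685 m
= 25.685 km

25.7 km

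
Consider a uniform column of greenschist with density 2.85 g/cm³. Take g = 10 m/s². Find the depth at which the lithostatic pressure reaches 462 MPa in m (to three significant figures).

h = P/(ρg) = 462 MPa / (2850 kg/m³ × 10 m/s²) = 4.620×10^8 Pa / 28500 Pa/m = 16211 m

16200 m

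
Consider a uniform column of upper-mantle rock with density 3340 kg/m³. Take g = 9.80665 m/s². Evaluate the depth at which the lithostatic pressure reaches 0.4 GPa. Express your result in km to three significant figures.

12.2 km

h = P/(ρg) = 0.4 GPa / (3340 kg/m³ × 9.80665 m/s²) = 4.000×10^8 Pa / 32754 Pa/m = 12212 m
= 12.212 km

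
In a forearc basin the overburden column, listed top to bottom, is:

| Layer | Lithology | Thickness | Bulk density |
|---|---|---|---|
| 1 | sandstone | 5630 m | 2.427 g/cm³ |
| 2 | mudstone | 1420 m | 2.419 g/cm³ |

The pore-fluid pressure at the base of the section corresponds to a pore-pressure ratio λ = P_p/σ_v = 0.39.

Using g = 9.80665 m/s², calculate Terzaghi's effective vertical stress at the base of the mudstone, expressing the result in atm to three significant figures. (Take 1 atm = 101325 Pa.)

1010 atm

Overburden (lithostatic) stress σ_v:
sandstone: 2427 kg/m³ × 9.80665 m/s² × 5630 m = 1.340×10^8 Pa = 134.0 MPa
mudstone: 2419 kg/m³ × 9.80665 m/s² × 1420 m = 3.369×10^7 Pa = 33.69 MPa
Total = 134.0 + 33.69 = 167.68 MPa
Pore pressure P_p = λ·σ_v = 0.39 × 167.7 MPa = 65.40 MPa
Effective stress σ' = σ_v − P_p = 167.7 − 65.40 = 102.29 MPa = 1009.5 atm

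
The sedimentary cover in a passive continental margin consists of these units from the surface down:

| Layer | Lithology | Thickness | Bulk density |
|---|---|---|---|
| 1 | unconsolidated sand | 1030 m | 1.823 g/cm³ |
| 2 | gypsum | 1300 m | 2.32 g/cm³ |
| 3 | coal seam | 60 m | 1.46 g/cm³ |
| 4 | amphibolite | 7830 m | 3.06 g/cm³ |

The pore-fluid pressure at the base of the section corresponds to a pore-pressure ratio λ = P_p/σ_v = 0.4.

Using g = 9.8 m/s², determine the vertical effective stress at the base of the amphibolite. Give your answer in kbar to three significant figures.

Overburden (lithostatic) stress σ_v:
unconsolidated sand: 1823 kg/m³ × 9.8 m/s² × 1030 m = 1.840×10^7 Pa = 18.40 MPa
gypsum: 2320 kg/m³ × 9.8 m/s² × 1300 m = 2.956×10^7 Pa = 29.56 MPa
coal seam: 1460 kg/m³ × 9.8 m/s² × 60 m = 8.585×10^5 Pa = 0.8585 MPa
amphibolite: 3060 kg/m³ × 9.8 m/s² × 7830 m = 2.348×10^8 Pa = 234.8 MPa
Total = 18.40 + 29.56 + 0.8585 + 234.8 = 283.62 MPa
Pore pressure P_p = λ·σ_v = 0.4 × 283.6 MPa = 113.4 MPa
Effective stress σ' = σ_v − P_p = 283.6 − 113.4 = 170.17 MPa = 1.7017 kbar

1.70 kbar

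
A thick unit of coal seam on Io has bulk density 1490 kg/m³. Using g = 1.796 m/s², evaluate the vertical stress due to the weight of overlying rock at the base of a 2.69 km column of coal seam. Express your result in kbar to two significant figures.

0.072 kbar

coal seam: 1490 kg/m³ × 1.796 m/s² × 2690 m = 7.199×10^6 Pa = 0.07199 kbar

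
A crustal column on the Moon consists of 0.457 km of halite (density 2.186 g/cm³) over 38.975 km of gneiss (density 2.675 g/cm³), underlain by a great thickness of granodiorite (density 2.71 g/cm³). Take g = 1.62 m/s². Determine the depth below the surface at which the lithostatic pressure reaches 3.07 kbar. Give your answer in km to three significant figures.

Pressure at base of upper layers: 2186×1.62×457 + 2675×1.62×38975 = 1.705×10^8 Pa = 1.705 kbar
Remaining pressure to be supplied by granodiorite: 3.070×10^8 − 1.705×10^8 = 1.365×10^8 Pa
Additional depth in granodiorite = 1.365×10^8 Pa / (2710 kg/m³ × 1.62 m/s²) = 31088 m
Total depth = 39432 m + 31088 m = 70520 m
= 70.520 km

70.5 km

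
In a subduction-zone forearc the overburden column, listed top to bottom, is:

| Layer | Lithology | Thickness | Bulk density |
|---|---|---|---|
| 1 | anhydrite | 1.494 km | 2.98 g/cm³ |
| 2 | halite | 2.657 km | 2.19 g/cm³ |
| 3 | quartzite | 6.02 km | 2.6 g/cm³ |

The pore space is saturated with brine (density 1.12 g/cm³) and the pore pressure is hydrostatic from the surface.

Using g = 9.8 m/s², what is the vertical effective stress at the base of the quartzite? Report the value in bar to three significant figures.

1420 bar

Overburden (lithostatic) stress σ_v:
anhydrite: 2980 kg/m³ × 9.8 m/s² × 1494 m = 4.363×10^7 Pa = 43.63 MPa
halite: 2190 kg/m³ × 9.8 m/s² × 2657 m = 5.702×10^7 Pa = 57.02 MPa
quartzite: 2600 kg/m³ × 9.8 m/s² × 6020 m = 1.534×10^8 Pa = 153.4 MPa
Total = 43.63 + 57.02 + 153.4 = 254.04 MPa
Pore pressure P_p = 1120 kg/m³ × 9.8 m/s² × 10171 m = 1.116×10^8 Pa = 111.6 MPa
Effective stress σ' = σ_v − P_p = 254.0 − 111.6 = 142.41 MPa = 1424.1 bar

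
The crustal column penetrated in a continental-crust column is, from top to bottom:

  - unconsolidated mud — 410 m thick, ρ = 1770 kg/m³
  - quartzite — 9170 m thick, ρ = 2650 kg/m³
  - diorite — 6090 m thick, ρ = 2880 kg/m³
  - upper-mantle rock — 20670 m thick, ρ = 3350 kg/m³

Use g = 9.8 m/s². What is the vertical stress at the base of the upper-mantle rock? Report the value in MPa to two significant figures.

1100 MPa

unconsolidated mud: 1770 kg/m³ × 9.8 m/s² × 410 m = 7.112×10^6 Pa = 7.112 MPa
quartzite: 2650 kg/m³ × 9.8 m/s² × 9170 m = 2.381×10^8 Pa = 238.1 MPa
diorite: 2880 kg/m³ × 9.8 m/s² × 6090 m = 1.719×10^8 Pa = 171.9 MPa
upper-mantle rock: 3350 kg/m³ × 9.8 m/s² × 20670 m = 6.786×10^8 Pa = 678.6 MPa
Total = 7.112 + 238.1 + 171.9 + 678.6 = 1095.7 MPa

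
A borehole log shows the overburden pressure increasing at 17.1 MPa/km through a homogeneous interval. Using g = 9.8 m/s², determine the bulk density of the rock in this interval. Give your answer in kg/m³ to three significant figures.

1740 kg/m³

ρ = (dP/dz)/g = 17.1 MPa/km / 9.8 m/s² = 17100 Pa/m / 9.8 m/s² = 1744.9 kg/m³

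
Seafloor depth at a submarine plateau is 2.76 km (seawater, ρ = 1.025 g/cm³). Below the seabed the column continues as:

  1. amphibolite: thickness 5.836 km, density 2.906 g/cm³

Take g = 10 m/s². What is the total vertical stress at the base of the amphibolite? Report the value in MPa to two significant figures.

seawater: 1025 kg/m³ × 10 m/s² × 2760 m = 2.829×10^7 Pa = 28.29 MPa
amphibolite: 2906 kg/m³ × 10 m/s² × 5836 m = 1.696×10^8 Pa = 169.6 MPa
Total = 28.29 + 169.6 = 197.88 MPa

200 MPa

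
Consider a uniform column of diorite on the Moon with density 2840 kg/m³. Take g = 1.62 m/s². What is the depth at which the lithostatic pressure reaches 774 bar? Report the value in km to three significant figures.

h = P/(ρg) = 774 bar / (2840 kg/m³ × 1.62 m/s²) = 7.740×10^7 Pa / 4600.8 Pa/m = 16823 m
= 16.823 km

16.8 km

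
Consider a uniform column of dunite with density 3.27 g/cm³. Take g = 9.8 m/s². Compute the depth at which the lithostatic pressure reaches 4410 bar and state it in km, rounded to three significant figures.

13.8 km

h = P/(ρg) = 4410 bar / (3270 kg/m³ × 9.8 m/s²) = 4.410×10^8 Pa / 32046 Pa/m = 13761 m
= 13.761 km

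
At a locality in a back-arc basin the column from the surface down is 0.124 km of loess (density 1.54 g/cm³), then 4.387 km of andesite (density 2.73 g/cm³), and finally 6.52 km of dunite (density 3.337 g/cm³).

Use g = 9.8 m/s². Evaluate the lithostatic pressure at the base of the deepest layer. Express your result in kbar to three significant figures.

3.32 kbar

loess: 1540 kg/m³ × 9.8 m/s² × 124 m = 1.871×10^6 Pa = 0.01871 kbar
andesite: 2730 kg/m³ × 9.8 m/s² × 4387 m = 1.174×10^8 Pa = 1.174 kbar
dunite: 3337 kg/m³ × 9.8 m/s² × 6520 m = 2.132×10^8 Pa = 2.132 kbar
Total = 0.01871 + 1.174 + 2.132 = 3.3246 kbar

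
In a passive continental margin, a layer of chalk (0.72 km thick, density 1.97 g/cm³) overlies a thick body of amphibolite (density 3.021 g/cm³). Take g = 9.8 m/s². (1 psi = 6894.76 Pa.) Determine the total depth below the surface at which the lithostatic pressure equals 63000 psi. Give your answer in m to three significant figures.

14900 m

Pressure at base of upper layers: 1970×9.8×720 = 1.390×10^7 Pa = 2016 psi
Remaining pressure to be supplied by amphibolite: 4.344×10^8 − 1.390×10^7 = 4.205×10^8 Pa
Additional depth in amphibolite = 4.205×10^8 Pa / (3021 kg/m³ × 9.8 m/s²) = 14202 m
Total depth = 720 m + 14202 m = 14922 m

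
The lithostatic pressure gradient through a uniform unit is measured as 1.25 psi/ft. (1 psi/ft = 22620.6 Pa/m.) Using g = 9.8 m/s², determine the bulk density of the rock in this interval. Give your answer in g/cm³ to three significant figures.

2.89 g/cm³

ρ = (dP/dz)/g = 1.25 psi/ft / 9.8 m/s² = 28276 Pa/m / 9.8 m/s² = 2885.3 kg/m³
= 2.885 g/cm³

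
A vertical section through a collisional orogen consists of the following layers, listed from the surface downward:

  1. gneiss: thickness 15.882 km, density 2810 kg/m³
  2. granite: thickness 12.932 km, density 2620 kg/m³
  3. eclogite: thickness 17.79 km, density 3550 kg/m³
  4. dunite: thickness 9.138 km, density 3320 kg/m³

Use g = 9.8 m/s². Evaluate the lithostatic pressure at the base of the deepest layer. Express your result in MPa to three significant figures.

gneiss: 2810 kg/m³ × 9.8 m/s² × 15882 m = 4.374×10^8 Pa = 437.4 MPa
granite: 2620 kg/m³ × 9.8 m/s² × 12932 m = 3.320×10^8 Pa = 332.0 MPa
eclogite: 3550 kg/m³ × 9.8 m/s² × 17790 m = 6.189×10^8 Pa = 618.9 MPa
dunite: 3320 kg/m³ × 9.8 m/s² × 9138 m = 2.973×10^8 Pa = 297.3 MPa
Total = 437.4 + 332.0 + 618.9 + 297.3 = 1685.6 MPa

1690 MPa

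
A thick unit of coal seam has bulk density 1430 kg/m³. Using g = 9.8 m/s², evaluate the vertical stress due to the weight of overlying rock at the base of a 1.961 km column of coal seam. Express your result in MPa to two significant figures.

coal seam: 1430 kg/m³ × 9.8 m/s² × 1961 m = 2.748×10^7 Pa = 27.48 MPa

27 MPa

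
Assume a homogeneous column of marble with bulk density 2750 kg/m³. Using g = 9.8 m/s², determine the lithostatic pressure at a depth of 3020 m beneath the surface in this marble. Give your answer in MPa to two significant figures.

marble: 2750 kg/m³ × 9.8 m/s² × 3020 m = 8.139×10^7 Pa = 81.39 MPa

81 MPa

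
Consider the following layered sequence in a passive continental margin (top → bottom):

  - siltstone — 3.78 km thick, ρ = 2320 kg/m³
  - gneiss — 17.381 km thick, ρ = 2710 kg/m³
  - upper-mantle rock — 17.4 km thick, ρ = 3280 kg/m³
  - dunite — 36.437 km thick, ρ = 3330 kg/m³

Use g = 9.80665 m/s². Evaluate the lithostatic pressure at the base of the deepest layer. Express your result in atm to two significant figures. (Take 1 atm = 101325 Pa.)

siltstone: 2320 kg/m³ × 9.80665 m/s² × 3780 m = 8.600×10^7 Pa = 848.8 atm
gneiss: 2710 kg/m³ × 9.80665 m/s² × 17381 m = 4.619×10^8 Pa = 4559 atm
upper-mantle rock: 3280 kg/m³ × 9.80665 m/s² × 17400 m = 5.597×10^8 Pa = 5524 atm
dunite: 3330 kg/m³ × 9.80665 m/s² × 36437 m = 1.190×10^9 Pa = 11743 atm
Total = 848.8 + 4559 + 5524 + 11743 = 22675 atm

23000 atm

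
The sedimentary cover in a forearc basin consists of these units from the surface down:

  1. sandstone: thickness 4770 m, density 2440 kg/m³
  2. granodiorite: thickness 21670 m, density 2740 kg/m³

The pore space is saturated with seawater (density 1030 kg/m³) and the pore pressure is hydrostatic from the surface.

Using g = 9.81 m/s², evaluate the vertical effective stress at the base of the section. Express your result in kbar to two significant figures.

Overburden (lithostatic) stress σ_v:
sandstone: 2440 kg/m³ × 9.81 m/s² × 4770 m = 1.142×10^8 Pa = 114.2 MPa
granodiorite: 2740 kg/m³ × 9.81 m/s² × 21670 m = 5.825×10^8 Pa = 582.5 MPa
Total = 114.2 + 582.5 = 696.65 MPa
Pore pressure P_p = 1030 kg/m³ × 9.81 m/s² × 26440 m = 2.672×10^8 Pa = 267.2 MPa
Effective stress σ' = σ_v − P_p = 696.7 − 267.2 = 429.50 MPa = 4.2950 kbar

4.3 kbar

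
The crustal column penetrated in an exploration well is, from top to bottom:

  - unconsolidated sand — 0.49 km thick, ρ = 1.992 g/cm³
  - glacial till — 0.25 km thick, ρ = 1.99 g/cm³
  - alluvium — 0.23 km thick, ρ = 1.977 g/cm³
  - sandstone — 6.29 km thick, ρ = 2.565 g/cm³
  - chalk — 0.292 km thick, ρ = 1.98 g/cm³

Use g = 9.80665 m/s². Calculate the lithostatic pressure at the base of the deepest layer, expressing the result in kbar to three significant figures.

unconsolidated sand: 1992 kg/m³ × 9.80665 m/s² × 490 m = 9.572×10^6 Pa = 0.09572 kbar
glacial till: 1990 kg/m³ × 9.80665 m/s² × 250 m = 4.879×10^6 Pa = 0.04879 kbar
alluvium: 1977 kg/m³ × 9.80665 m/s² × 230 m = 4.459×10^6 Pa = 0.04459 kbar
sandstone: 2565 kg/m³ × 9.80665 m/s² × 6290 m = 1.582×10^8 Pa = 1.582 kbar
chalk: 1980 kg/m³ × 9.80665 m/s² × 292 m = 5.670×10^6 Pa = 0.05670 kbar
Total = 0.09572 + 0.04879 + 0.04459 + 1.582 + 0.05670 = 1.8280 kbar

1.83 kbar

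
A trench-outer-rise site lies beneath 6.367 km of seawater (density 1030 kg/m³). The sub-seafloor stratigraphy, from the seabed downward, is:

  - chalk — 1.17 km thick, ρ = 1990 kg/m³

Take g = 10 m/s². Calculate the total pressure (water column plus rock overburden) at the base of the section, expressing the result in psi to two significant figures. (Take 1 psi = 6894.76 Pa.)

13000 psi

seawater: 1030 kg/m³ × 10 m/s² × 6367 m = 6.558×10^7 Pa = 9512 psi
chalk: 1990 kg/m³ × 10 m/s² × 1170 m = 2.328×10^7 Pa = 3377 psi
Total = 9512 + 3377 = 12889 psi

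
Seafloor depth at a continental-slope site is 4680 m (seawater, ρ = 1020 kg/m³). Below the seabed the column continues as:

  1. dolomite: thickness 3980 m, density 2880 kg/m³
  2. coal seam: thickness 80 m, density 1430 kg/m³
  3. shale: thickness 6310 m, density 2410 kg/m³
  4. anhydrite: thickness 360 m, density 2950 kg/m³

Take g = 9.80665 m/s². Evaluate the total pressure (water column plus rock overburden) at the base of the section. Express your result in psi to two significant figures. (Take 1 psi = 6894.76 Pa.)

seawater: 1020 kg/m³ × 9.80665 m/s² × 4680 m = 4.681×10^7 Pa = 6790 psi
dolomite: 2880 kg/m³ × 9.80665 m/s² × 3980 m = 1.124×10^8 Pa = 16303 psi
coal seam: 1430 kg/m³ × 9.80665 m/s² × 80 m = 1.122×10^6 Pa = 162.7 psi
shale: 2410 kg/m³ × 9.80665 m/s² × 6310 m = 1.491×10^8 Pa = 21630 psi
anhydrite: 2950 kg/m³ × 9.80665 m/s² × 360 m = 1.041×10^7 Pa = 1511 psi
Total = 6790 + 16303 + 162.7 + 21630 + 1511 = 46396 psi

46000 psi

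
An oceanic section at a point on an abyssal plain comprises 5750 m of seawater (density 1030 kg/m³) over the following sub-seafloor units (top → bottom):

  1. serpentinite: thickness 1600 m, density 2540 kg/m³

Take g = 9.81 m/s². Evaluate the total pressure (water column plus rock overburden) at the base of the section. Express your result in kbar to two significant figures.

0.98 kbar

seawater: 1030 kg/m³ × 9.81 m/s² × 5750 m = 5.810×10^7 Pa = 0.5810 kbar
serpentinite: 2540 kg/m³ × 9.81 m/s² × 1600 m = 3.987×10^7 Pa = 0.3987 kbar
Total = 0.5810 + 0.3987 = 0.97968 kbar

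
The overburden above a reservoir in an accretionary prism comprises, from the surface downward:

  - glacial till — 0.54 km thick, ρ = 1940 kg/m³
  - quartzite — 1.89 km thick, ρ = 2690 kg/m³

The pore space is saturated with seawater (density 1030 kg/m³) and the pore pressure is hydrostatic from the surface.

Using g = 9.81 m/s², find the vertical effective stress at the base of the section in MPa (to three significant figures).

35.6 MPa

Overburden (lithostatic) stress σ_v:
glacial till: 1940 kg/m³ × 9.81 m/s² × 540 m = 1.028×10^7 Pa = 10.28 MPa
quartzite: 2690 kg/m³ × 9.81 m/s² × 1890 m = 4.988×10^7 Pa = 49.88 MPa
Total = 10.28 + 49.88 = 60.152 MPa
Pore pressure P_p = 1030 kg/m³ × 9.81 m/s² × 2430 m = 2.455×10^7 Pa = 24.55 MPa
Effective stress σ' = σ_v − P_p = 60.15 − 24.55 = 35.599 MPa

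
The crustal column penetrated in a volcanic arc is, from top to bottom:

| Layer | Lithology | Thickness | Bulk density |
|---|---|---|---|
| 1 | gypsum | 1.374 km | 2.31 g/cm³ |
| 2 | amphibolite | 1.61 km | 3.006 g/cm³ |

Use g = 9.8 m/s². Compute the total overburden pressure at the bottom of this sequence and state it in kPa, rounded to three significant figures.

gypsum: 2310 kg/m³ × 9.8 m/s² × 1374 m = 3.110×10^7 Pa = 31105 kPa
amphibolite: 3006 kg/m³ × 9.8 m/s² × 1610 m = 4.743×10^7 Pa = 47429 kPa
Total = 31105 + 47429 = 78533 kPa

78500 kPa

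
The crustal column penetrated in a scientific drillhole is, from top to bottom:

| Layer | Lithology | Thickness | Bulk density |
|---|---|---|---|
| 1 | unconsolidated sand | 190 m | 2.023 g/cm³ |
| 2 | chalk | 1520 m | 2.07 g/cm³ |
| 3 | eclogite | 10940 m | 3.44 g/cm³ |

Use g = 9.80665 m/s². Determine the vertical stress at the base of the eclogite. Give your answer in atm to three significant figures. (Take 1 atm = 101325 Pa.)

unconsolidated sand: 2023 kg/m³ × 9.80665 m/s² × 190 m = 3.769×10^6 Pa = 37.20 atm
chalk: 2070 kg/m³ × 9.80665 m/s² × 1520 m = 3.086×10^7 Pa = 304.5 atm
eclogite: 3440 kg/m³ × 9.80665 m/s² × 10940 m = 3.691×10^8 Pa = 3642 atm
Total = 37.20 + 304.5 + 3642 = 3984.1 atm

3980 atm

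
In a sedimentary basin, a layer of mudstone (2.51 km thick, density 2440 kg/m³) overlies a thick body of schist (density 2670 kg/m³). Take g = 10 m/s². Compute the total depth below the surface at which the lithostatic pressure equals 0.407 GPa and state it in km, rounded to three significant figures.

15.5 km

Pressure at base of upper layers: 2440×10×2510 = 6.124×10^7 Pa = 0.06124 GPa
Remaining pressure to be supplied by schist: 4.070×10^8 − 6.124×10^7 = 3.458×10^8 Pa
Additional depth in schist = 3.458×10^8 Pa / (2670 kg/m³ × 10 m/s²) = 12950 m
Total depth = 2510 m + 12950 m = 15460 m
= 15.460 km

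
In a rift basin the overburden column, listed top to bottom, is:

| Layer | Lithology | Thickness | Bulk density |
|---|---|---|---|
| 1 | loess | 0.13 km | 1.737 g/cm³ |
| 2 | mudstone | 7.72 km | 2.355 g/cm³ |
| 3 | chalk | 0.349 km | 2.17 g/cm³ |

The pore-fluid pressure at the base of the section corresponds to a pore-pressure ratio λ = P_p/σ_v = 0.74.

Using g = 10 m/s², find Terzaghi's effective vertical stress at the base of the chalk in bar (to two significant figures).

Overburden (lithostatic) stress σ_v:
loess: 1737 kg/m³ × 10 m/s² × 130 m = 2.258×10^6 Pa = 2.258 MPa
mudstone: 2355 kg/m³ × 10 m/s² × 7720 m = 1.818×10^8 Pa = 181.8 MPa
chalk: 2170 kg/m³ × 10 m/s² × 349 m = 7.573×10^6 Pa = 7.573 MPa
Total = 2.258 + 181.8 + 7.573 = 191.64 MPa
Pore pressure P_p = λ·σ_v = 0.74 × 191.6 MPa = 141.8 MPa
Effective stress σ' = σ_v − P_p = 191.6 − 141.8 = 49.826 MPa = 498.26 bar

500 bar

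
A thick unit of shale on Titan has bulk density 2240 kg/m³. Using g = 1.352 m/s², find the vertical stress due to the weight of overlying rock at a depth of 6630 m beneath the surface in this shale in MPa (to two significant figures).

shale: 2240 kg/m³ × 1.352 m/s² × 6630 m = 2.008×10^7 Pa = 20.08 MPa

20 MPa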